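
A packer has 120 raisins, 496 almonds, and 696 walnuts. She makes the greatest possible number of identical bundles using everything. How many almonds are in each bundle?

Number of bundles = gcd(120, 496, 696).
120 = 2^3 × 3 × 5
496 = 2^4 × 31
696 = 2^3 × 3 × 29
gcd(120, 496, 696) = 2^3 = 8.
almonds per bundle = 496 / 8 = 62.

62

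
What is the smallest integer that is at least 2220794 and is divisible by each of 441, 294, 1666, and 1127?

2414034

The integer must be a common multiple of 441, 294, 1666, and 1127, so a multiple of their LCM.
441 = 3^2 × 7^2
294 = 2 × 3 × 7^2
1666 = 2 × 7^2 × 17
1127 = 7^2 × 23
LCM(441, 294, 1666, 1127) = 2 × 3^2 × 7^2 × 17 × 23 = 344862.
Smallest multiple of 344862 that is ≥ 2220794: ⌈2220794/344862⌉ × 344862 = 7 × 344862 = 2414034.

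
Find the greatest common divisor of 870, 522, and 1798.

58

870 = 2 × 3 × 5 × 29
522 = 2 × 3^2 × 29
1798 = 2 × 29 × 31
gcd(870, 522, 1798) = 2 × 29 = 58.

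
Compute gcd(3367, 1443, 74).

3367 = 7 × 13 × 37
1443 = 3 × 13 × 37
74 = 2 × 37
gcd(3367, 1443, 74) = 37.

37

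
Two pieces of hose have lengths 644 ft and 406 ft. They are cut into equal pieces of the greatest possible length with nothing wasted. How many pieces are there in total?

75

Piece length = gcd(644, 406).
644 = 2^2 × 7 × 23
406 = 2 × 7 × 29
gcd(644, 406) = 2 × 7 = 14.
Total pieces = 644/14 + 406/14 = 46 + 29 = 75.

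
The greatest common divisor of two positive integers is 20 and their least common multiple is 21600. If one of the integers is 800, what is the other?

540

For two integers, gcd × lcm = product, so the other is (20 × 21600) / 800 = 432000 / 800 = 540.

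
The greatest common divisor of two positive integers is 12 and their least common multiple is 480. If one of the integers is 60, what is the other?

96

For two integers, gcd × lcm = product, so the other is (12 × 480) / 60 = 5760 / 60 = 96.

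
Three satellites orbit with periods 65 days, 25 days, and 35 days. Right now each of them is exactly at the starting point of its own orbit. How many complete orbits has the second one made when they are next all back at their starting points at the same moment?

They are all back at their starting positions together after one LCM of the periods.
65 = 5 × 13
25 = 5^2
35 = 5 × 7
LCM(65, 25, 35) = 5^2 × 7 × 13 = 2275.
Orbits for period 25: 2275 / 25 = 91.

91 orbits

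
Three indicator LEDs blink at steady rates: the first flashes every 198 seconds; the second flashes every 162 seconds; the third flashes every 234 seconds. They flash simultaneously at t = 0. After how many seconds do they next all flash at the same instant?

They coincide at every common multiple of the periods; the first is the LCM.
198 = 2 × 3^2 × 11
162 = 2 × 3^4
234 = 2 × 3^2 × 13
LCM(198, 162, 234) = 2 × 3^4 × 11 × 13 = 23166.

23166 seconds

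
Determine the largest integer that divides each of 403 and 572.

403 = 13 × 31
572 = 2^2 × 11 × 13
gcd(403, 572) = 13.

13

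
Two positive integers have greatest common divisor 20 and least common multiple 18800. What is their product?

376000

For any two positive integers, gcd × lcm = product = 20 × 18800 = 376000.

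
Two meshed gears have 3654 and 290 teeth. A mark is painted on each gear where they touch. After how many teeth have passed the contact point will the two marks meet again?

We need the least common multiple of the intervals.
3654 = 2 × 3^2 × 7 × 29
290 = 2 × 5 × 29
LCM(3654, 290) = 2 × 3^2 × 5 × 7 × 29 = 18270.

18270 teeth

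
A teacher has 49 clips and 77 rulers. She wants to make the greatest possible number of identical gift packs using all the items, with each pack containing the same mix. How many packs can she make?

7 packs

The pack count must divide each quantity, so the greatest is gcd(49, 77).
49 = 7^2
77 = 7 × 11
gcd(49, 77) = 7.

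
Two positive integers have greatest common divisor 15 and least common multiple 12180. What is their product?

182700

For any two positive integers, gcd × lcm = product = 15 × 12180 = 182700.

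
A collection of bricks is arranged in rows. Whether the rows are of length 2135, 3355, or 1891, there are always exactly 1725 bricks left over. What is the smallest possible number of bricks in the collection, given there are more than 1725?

729760

N − 1725 must be a common multiple of 2135, 3355, and 1891.
2135 = 5 × 7 × 61
3355 = 5 × 11 × 61
1891 = 31 × 61
LCM(2135, 3355, 1891) = 5 × 7 × 11 × 31 × 61 = 728035.
Smallest N > 1725 is LCM + 1725 = 728035 + 1725 = 729760.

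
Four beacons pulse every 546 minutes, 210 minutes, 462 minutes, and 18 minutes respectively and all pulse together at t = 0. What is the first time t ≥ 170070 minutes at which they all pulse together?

Joint pulses occur at multiples of LCM(546, 210, 462, 18).
546 = 2 × 3 × 7 × 13
210 = 2 × 3 × 5 × 7
462 = 2 × 3 × 7 × 11
18 = 2 × 3^2
LCM(546, 210, 462, 18) = 2 × 3^2 × 5 × 7 × 11 × 13 = 90090.
Smallest multiple of 90090 that is ≥ 170070: ⌈170070/90090⌉ × 90090 = 2 × 90090 = 180180.

180180 minutes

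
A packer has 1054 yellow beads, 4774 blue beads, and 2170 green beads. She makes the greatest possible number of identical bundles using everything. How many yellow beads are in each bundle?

Number of bundles = gcd(1054, 4774, 2170).
1054 = 2 × 17 × 31
4774 = 2 × 7 × 11 × 31
2170 = 2 × 5 × 7 × 31
gcd(1054, 4774, 2170) = 2 × 31 = 62.
yellow beads per bundle = 1054 / 62 = 17.

17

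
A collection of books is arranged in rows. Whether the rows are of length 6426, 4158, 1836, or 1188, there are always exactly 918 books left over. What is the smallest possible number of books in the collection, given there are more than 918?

N − 918 must be a common multiple of 6426, 4158, 1836, and 1188.
6426 = 2 × 3^3 × 7 × 17
4158 = 2 × 3^3 × 7 × 11
1836 = 2^2 × 3^3 × 17
1188 = 2^2 × 3^3 × 11
LCM(6426, 4158, 1836, 1188) = 2^2 × 3^3 × 7 × 11 × 17 = 141372.
Smallest N > 918 is LCM + 918 = 141372 + 918 = 142290.

142290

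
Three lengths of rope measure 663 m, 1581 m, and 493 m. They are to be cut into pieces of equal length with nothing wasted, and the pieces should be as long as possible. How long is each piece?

17 m

Each piece length must divide every original length, so the longest possible is gcd(663, 1581, 493).
663 = 3 × 13 × 17
1581 = 3 × 17 × 31
493 = 17 × 29
gcd(663, 1581, 493) = 17.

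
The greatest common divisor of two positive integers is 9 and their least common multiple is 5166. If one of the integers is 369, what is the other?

For two integers, gcd × lcm = product, so the other is (9 × 5166) / 369 = 46494 / 369 = 126.

126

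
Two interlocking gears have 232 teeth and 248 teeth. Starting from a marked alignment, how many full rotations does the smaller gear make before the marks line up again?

31 rotations

The first common completion time is the LCM of the periods.
232 = 2^3 × 29
248 = 2^3 × 31
LCM(232, 248) = 2^3 × 29 × 31 = 7192.
Rotations for period 232: 7192 / 232 = 31.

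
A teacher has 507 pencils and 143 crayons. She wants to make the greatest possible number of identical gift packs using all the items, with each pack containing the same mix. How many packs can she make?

13 packs

The pack count must divide each quantity, so the greatest is gcd(507, 143).
507 = 3 × 13^2
143 = 11 × 13
gcd(507, 143) = 13.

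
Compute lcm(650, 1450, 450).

169650

650 = 2 × 5^2 × 13
1450 = 2 × 5^2 × 29
450 = 2 × 3^2 × 5^2
LCM(650, 1450, 450) = 2 × 3^2 × 5^2 × 13 × 29 = 169650.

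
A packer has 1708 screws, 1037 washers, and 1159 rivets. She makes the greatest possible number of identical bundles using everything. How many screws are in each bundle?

28

Number of bundles = gcd(1708, 1037, 1159).
1708 = 2^2 × 7 × 61
1037 = 17 × 61
1159 = 19 × 61
gcd(1708, 1037, 1159) = 61.
screws per bundle = 1708 / 61 = 28.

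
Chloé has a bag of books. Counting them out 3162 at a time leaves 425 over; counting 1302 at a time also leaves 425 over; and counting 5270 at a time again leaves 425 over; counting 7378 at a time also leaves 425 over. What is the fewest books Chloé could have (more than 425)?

111095

N − 425 must be a common multiple of 3162, 1302, 5270, and 7378.
3162 = 2 × 3 × 17 × 31
1302 = 2 × 3 × 7 × 31
5270 = 2 × 5 × 17 × 31
7378 = 2 × 7 × 17 × 31
LCM(3162, 1302, 5270, 7378) = 2 × 3 × 5 × 7 × 17 × 31 = 110670.
Smallest N > 425 is LCM + 425 = 110670 + 425 = 111095.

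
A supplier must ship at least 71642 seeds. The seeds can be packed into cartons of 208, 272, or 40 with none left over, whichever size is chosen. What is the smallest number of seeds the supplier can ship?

88400

The number of seeds must be a common multiple of 208, 272, and 40, so a multiple of their LCM.
208 = 2^4 × 13
272 = 2^4 × 17
40 = 2^3 × 5
LCM(208, 272, 40) = 2^4 × 5 × 13 × 17 = 17680.
Smallest multiple of 17680 that is ≥ 71642: ⌈71642/17680⌉ × 17680 = 5 × 17680 = 88400.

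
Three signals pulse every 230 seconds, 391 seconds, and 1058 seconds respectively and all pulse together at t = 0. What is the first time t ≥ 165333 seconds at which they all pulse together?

Joint pulses occur at multiples of LCM(230, 391, 1058).
230 = 2 × 5 × 23
391 = 17 × 23
1058 = 2 × 23^2
LCM(230, 391, 1058) = 2 × 5 × 17 × 23^2 = 89930.
Smallest multiple of 89930 that is ≥ 165333: ⌈165333/89930⌉ × 89930 = 2 × 89930 = 179860.

179860 seconds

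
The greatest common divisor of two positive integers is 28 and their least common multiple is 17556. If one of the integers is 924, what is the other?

For two integers, gcd × lcm = product, so the other is (28 × 17556) / 924 = 491568 / 924 = 532.

532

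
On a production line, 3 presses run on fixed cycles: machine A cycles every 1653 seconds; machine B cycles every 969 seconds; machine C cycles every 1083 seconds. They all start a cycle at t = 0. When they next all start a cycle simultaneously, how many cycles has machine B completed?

551 cycles

They are all back at their starting positions together after one LCM of the periods.
1653 = 3 × 19 × 29
969 = 3 × 17 × 19
1083 = 3 × 19^2
LCM(1653, 969, 1083) = 3 × 17 × 19^2 × 29 = 533919.
Cycles for period 969: 533919 / 969 = 551.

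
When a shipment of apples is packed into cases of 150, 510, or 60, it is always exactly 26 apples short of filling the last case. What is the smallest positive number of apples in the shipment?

5074

Being 26 short of a full case of size k means N ≡ −26 (mod k), i.e. N + 26 is a multiple of each size.
150 = 2 × 3 × 5^2
510 = 2 × 3 × 5 × 17
60 = 2^2 × 3 × 5
LCM(150, 510, 60) = 2^2 × 3 × 5^2 × 17 = 5100.
Smallest positive N is 5100 − 26 = 5074.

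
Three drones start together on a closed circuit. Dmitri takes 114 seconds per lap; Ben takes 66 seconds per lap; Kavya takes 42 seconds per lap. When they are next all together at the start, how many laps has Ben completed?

133 laps

All finish a whole number of cycles simultaneously at t = LCM of the periods.
114 = 2 × 3 × 19
66 = 2 × 3 × 11
42 = 2 × 3 × 7
LCM(114, 66, 42) = 2 × 3 × 7 × 11 × 19 = 8778.
Laps for period 66: 8778 / 66 = 133.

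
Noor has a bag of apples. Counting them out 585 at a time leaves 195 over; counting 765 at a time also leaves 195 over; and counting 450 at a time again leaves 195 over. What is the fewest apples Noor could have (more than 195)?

99645

N − 195 must be a common multiple of 585, 765, and 450.
585 = 3^2 × 5 × 13
765 = 3^2 × 5 × 17
450 = 2 × 3^2 × 5^2
LCM(585, 765, 450) = 2 × 3^2 × 5^2 × 13 × 17 = 99450.
Smallest N > 195 is LCM + 195 = 99450 + 195 = 99645.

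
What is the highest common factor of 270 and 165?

270 = 2 × 3^3 × 5
165 = 3 × 5 × 11
gcd(270, 165) = 3 × 5 = 15.

15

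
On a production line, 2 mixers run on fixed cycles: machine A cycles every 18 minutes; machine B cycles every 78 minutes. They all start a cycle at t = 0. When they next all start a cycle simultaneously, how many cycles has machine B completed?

They are all back at their starting positions together after one LCM of the periods.
18 = 2 × 3^2
78 = 2 × 3 × 13
LCM(18, 78) = 2 × 3^2 × 13 = 234.
Cycles for period 78: 234 / 78 = 3.

3 cycles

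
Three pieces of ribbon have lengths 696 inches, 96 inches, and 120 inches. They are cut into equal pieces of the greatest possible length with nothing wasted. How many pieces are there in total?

Piece length = gcd(696, 96, 120).
696 = 2^3 × 3 × 29
96 = 2^5 × 3
120 = 2^3 × 3 × 5
gcd(696, 96, 120) = 2^3 × 3 = 24.
Total pieces = 696/24 + 96/24 + 120/24 = 29 + 4 + 5 = 38.

38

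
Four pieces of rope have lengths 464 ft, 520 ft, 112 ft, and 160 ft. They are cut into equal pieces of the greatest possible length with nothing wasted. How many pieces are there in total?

Piece length = gcd(464, 520, 112, 160).
464 = 2^4 × 29
520 = 2^3 × 5 × 13
112 = 2^4 × 7
160 = 2^5 × 5
gcd(464, 520, 112, 160) = 2^3 = 8.
Total pieces = 464/8 + 520/8 + 112/8 + 160/8 = 58 + 65 + 14 + 20 = 157.

157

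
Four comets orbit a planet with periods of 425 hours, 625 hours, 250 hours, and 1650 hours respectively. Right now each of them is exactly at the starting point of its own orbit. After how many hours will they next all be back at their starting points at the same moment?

701250 hours

We need the least common multiple of the intervals.
425 = 5^2 × 17
625 = 5^4
250 = 2 × 5^3
1650 = 2 × 3 × 5^2 × 11
LCM(425, 625, 250, 1650) = 2 × 3 × 5^4 × 11 × 17 = 701250.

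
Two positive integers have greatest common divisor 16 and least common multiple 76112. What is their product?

For any two positive integers, gcd × lcm = product = 16 × 76112 = 1217792.

1217792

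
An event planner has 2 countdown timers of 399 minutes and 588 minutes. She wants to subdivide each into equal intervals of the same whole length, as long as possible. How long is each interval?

21 minutes

By the Euclidean algorithm:
588 = 1 × 399 + 189
399 = 2 × 189 + 21
189 = 9 × 21 + 0
gcd(399, 588) = 21.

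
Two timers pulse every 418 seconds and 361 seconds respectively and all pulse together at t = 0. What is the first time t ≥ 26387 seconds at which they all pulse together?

Joint pulses occur at multiples of LCM(418, 361).
418 = 2 × 11 × 19
361 = 19^2
LCM(418, 361) = 2 × 11 × 19^2 = 7942.
Smallest multiple of 7942 that is ≥ 26387: ⌈26387/7942⌉ × 7942 = 4 × 7942 = 31768.

31768 seconds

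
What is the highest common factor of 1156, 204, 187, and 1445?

1156 = 2^2 × 17^2
204 = 2^2 × 3 × 17
187 = 11 × 17
1445 = 5 × 17^2
gcd(1156, 204, 187, 1445) = 17.

17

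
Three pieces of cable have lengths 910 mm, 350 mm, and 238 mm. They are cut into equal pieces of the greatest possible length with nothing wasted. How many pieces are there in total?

107

Piece length = gcd(910, 350, 238).
910 = 2 × 5 × 7 × 13
350 = 2 × 5^2 × 7
238 = 2 × 7 × 17
gcd(910, 350, 238) = 2 × 7 = 14.
Total pieces = 910/14 + 350/14 + 238/14 = 65 + 25 + 17 = 107.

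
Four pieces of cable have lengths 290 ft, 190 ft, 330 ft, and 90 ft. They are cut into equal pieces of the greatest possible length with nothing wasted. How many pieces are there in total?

Piece length = gcd(290, 190, 330, 90).
290 = 2 × 5 × 29
190 = 2 × 5 × 19
330 = 2 × 3 × 5 × 11
90 = 2 × 3^2 × 5
gcd(290, 190, 330, 90) = 2 × 5 = 10.
Total pieces = 290/10 + 190/10 + 330/10 + 90/10 = 29 + 19 + 33 + 9 = 90.

90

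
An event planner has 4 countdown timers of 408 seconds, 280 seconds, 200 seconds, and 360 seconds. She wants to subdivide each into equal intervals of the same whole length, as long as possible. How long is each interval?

The interval must divide each timer length; the longest such is the gcd.
408 = 2^3 × 3 × 17
280 = 2^3 × 5 × 7
200 = 2^3 × 5^2
360 = 2^3 × 3^2 × 5
gcd(408, 280, 200, 360) = 2^3 = 8.

8 seconds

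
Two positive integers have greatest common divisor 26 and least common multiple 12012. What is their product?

For any two positive integers, gcd × lcm = product = 26 × 12012 = 312312.

312312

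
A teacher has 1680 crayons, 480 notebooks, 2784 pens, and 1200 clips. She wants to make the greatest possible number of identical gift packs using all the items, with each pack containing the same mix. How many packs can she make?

The pack count must divide each quantity, so the greatest is gcd(1680, 480, 2784, 1200).
1680 = 2^4 × 3 × 5 × 7
480 = 2^5 × 3 × 5
2784 = 2^5 × 3 × 29
1200 = 2^4 × 3 × 5^2
gcd(1680, 480, 2784, 1200) = 2^4 × 3 = 48.

48 packs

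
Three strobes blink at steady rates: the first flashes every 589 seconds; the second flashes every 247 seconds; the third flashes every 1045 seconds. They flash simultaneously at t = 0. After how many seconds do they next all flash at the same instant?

421135 seconds

They coincide at every common multiple of the periods; the first is the LCM.
589 = 19 × 31
247 = 13 × 19
1045 = 5 × 11 × 19
LCM(589, 247, 1045) = 5 × 11 × 13 × 19 × 31 = 421135.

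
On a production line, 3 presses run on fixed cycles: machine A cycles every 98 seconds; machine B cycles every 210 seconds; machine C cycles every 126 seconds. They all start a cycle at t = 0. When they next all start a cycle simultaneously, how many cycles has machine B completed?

All finish a whole number of cycles simultaneously at t = LCM of the periods.
98 = 2 × 7^2
210 = 2 × 3 × 5 × 7
126 = 2 × 3^2 × 7
LCM(98, 210, 126) = 2 × 3^2 × 5 × 7^2 = 4410.
Cycles for period 210: 4410 / 210 = 21.

21 cycles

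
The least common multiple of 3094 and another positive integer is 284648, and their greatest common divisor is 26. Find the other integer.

2392

gcd × lcm = product of the two integers, so the other integer is (26 × 284648) / 3094 = 2392.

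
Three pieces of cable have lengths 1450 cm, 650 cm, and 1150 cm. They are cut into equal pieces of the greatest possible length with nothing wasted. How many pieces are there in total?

Piece length = gcd(1450, 650, 1150).
1450 = 2 × 5^2 × 29
650 = 2 × 5^2 × 13
1150 = 2 × 5^2 × 23
gcd(1450, 650, 1150) = 2 × 5^2 = 50.
Total pieces = 1450/50 + 650/50 + 1150/50 = 29 + 13 + 23 = 65.

65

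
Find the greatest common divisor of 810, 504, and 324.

18

810 = 2 × 3^4 × 5
504 = 2^3 × 3^2 × 7
324 = 2^2 × 3^4
gcd(810, 504, 324) = 2 × 3^2 = 18.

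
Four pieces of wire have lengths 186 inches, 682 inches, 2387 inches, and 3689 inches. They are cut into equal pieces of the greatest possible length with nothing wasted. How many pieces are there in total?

224

Piece length = gcd(186, 682, 2387, 3689).
186 = 2 × 3 × 31
682 = 2 × 11 × 31
2387 = 7 × 11 × 31
3689 = 7 × 17 × 31
gcd(186, 682, 2387, 3689) = 31.
Total pieces = 186/31 + 682/31 + 2387/31 + 3689/31 = 6 + 22 + 77 + 119 = 224.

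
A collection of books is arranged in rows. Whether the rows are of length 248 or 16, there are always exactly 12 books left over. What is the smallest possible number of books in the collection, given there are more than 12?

508

N − 12 must be a common multiple of 248 and 16.
248 = 2^3 × 31
16 = 2^4
LCM(248, 16) = 2^4 × 31 = 496.
Smallest N > 12 is LCM + 12 = 496 + 12 = 508.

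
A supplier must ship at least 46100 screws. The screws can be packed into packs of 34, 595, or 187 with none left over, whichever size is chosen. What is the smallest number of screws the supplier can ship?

52360

The number of screws must be a common multiple of 34, 595, and 187, so a multiple of their LCM.
34 = 2 × 17
595 = 5 × 7 × 17
187 = 11 × 17
LCM(34, 595, 187) = 2 × 5 × 7 × 11 × 17 = 13090.
Smallest multiple of 13090 that is ≥ 46100: ⌈46100/13090⌉ × 13090 = 4 × 13090 = 52360.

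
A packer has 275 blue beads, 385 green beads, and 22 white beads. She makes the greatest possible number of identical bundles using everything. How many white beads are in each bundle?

Number of bundles = gcd(275, 385, 22).
275 = 5^2 × 11
385 = 5 × 7 × 11
22 = 2 × 11
gcd(275, 385, 22) = 11.
white beads per bundle = 22 / 11 = 2.

2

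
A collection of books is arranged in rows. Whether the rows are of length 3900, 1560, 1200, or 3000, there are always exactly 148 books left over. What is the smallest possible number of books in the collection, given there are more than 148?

N − 148 must be a common multiple of 3900, 1560, 1200, and 3000.
3900 = 2^2 × 3 × 5^2 × 13
1560 = 2^3 × 3 × 5 × 13
1200 = 2^4 × 3 × 5^2
3000 = 2^3 × 3 × 5^3
LCM(3900, 1560, 1200, 3000) = 2^4 × 3 × 5^3 × 13 = 78000.
Smallest N > 148 is LCM + 148 = 78000 + 148 = 78148.

78148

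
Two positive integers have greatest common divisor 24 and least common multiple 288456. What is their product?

For any two positive integers, gcd × lcm = product = 24 × 288456 = 6922944.

6922944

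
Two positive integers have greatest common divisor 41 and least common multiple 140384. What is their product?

5755744

For any two positive integers, gcd × lcm = product = 41 × 140384 = 5755744.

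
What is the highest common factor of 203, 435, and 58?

29

203 = 7 × 29
435 = 3 × 5 × 29
58 = 2 × 29
gcd(203, 435, 58) = 29.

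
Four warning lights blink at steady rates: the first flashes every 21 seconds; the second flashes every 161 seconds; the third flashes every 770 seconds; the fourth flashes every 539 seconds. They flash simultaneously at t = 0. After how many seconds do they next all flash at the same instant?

We need the least common multiple of the intervals.
21 = 3 × 7
161 = 7 × 23
770 = 2 × 5 × 7 × 11
539 = 7^2 × 11
LCM(21, 161, 770, 539) = 2 × 3 × 5 × 7^2 × 11 × 23 = 371910.

371910 seconds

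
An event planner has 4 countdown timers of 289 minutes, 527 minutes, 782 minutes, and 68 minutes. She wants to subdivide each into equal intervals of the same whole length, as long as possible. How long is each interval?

The interval must divide each timer length; the longest such is the gcd.
289 = 17^2
527 = 17 × 31
782 = 2 × 17 × 23
68 = 2^2 × 17
gcd(289, 527, 782, 68) = 17.

17 minutes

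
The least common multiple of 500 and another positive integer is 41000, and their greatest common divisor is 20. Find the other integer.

1640

gcd × lcm = product of the two integers, so the other integer is (20 × 41000) / 500 = 1640.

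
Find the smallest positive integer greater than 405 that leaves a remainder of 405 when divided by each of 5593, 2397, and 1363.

N − 405 must be a common multiple of 5593, 2397, and 1363.
5593 = 7 × 17 × 47
2397 = 3 × 17 × 47
1363 = 29 × 47
LCM(5593, 2397, 1363) = 3 × 7 × 17 × 29 × 47 = 486591.
Smallest N > 405 is LCM + 405 = 486591 + 405 = 486996.

486996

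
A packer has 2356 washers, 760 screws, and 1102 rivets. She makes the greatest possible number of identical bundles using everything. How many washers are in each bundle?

Number of bundles = gcd(2356, 760, 1102).
2356 = 2^2 × 19 × 31
760 = 2^3 × 5 × 19
1102 = 2 × 19 × 29
gcd(2356, 760, 1102) = 2 × 19 = 38.
washers per bundle = 2356 / 38 = 62.

62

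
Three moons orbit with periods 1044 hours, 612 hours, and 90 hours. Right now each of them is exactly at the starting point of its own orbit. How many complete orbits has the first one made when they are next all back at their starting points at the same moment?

They are all back at their starting positions together after one LCM of the periods.
1044 = 2^2 × 3^2 × 29
612 = 2^2 × 3^2 × 17
90 = 2 × 3^2 × 5
LCM(1044, 612, 90) = 2^2 × 3^2 × 5 × 17 × 29 = 88740.
Orbits for period 1044: 88740 / 1044 = 85.

85 orbits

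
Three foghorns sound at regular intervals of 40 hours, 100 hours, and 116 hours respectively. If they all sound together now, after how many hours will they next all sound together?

The first simultaneous occurrence is after LCM of the individual periods.
40 = 2^3 × 5
100 = 2^2 × 5^2
116 = 2^2 × 29
LCM(40, 100, 116) = 2^3 × 5^2 × 29 = 5800.

5800 hours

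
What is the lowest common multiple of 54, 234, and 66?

54 = 2 × 3^3
234 = 2 × 3^2 × 13
66 = 2 × 3 × 11
LCM(54, 234, 66) = 2 × 3^3 × 11 × 13 = 7722.

7722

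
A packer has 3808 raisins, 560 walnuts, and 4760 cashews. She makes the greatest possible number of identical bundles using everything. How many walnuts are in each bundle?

Number of bundles = gcd(3808, 560, 4760).
3808 = 2^5 × 7 × 17
560 = 2^4 × 5 × 7
4760 = 2^3 × 5 × 7 × 17
gcd(3808, 560, 4760) = 2^3 × 7 = 56.
walnuts per bundle = 560 / 56 = 10.

10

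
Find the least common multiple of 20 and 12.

60

20 = 2^2 × 5
12 = 2^2 × 3
LCM(20, 12) = 2^2 × 3 × 5 = 60.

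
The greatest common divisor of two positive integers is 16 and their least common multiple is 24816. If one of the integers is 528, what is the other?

For two integers, gcd × lcm = product, so the other is (16 × 24816) / 528 = 397056 / 528 = 752.

752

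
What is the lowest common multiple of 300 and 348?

300 = 2^2 × 3 × 5^2
348 = 2^2 × 3 × 29
LCM(300, 348) = 2^2 × 3 × 5^2 × 29 = 8700.

8700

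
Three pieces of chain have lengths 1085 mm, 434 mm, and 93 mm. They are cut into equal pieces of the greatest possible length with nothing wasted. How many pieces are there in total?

Piece length = gcd(1085, 434, 93).
1085 = 5 × 7 × 31
434 = 2 × 7 × 31
93 = 3 × 31
gcd(1085, 434, 93) = 31.
Total pieces = 1085/31 + 434/31 + 93/31 = 35 + 14 + 3 = 52.

52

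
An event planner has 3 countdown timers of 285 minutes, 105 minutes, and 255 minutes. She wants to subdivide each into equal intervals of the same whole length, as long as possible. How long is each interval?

15 minutes

The interval must divide each timer length; the longest such is the gcd.
285 = 3 × 5 × 19
105 = 3 × 5 × 7
255 = 3 × 5 × 17
gcd(285, 105, 255) = 3 × 5 = 15.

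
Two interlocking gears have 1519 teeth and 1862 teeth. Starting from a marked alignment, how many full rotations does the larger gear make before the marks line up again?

31 rotations

The first common completion time is the LCM of the periods.
1519 = 7^2 × 31
1862 = 2 × 7^2 × 19
LCM(1519, 1862) = 2 × 7^2 × 19 × 31 = 57722.
Rotations for period 1862: 57722 / 1862 = 31.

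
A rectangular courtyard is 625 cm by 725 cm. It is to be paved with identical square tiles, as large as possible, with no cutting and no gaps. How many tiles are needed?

725

Tile side = gcd(625, 725).
625 = 5^4
725 = 5^2 × 29
gcd(625, 725) = 5^2 = 25.
Tiles: (625/25) × (725/25) = 25 × 29 = 725.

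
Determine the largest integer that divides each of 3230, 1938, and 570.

3230 = 2 × 5 × 17 × 19
1938 = 2 × 3 × 17 × 19
570 = 2 × 3 × 5 × 19
gcd(3230, 1938, 570) = 2 × 19 = 38.

38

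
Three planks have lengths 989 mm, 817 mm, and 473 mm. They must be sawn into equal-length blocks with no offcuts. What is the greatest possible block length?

The block length must divide every plank, so the greatest is gcd(989, 817, 473).
989 = 23 × 43
817 = 19 × 43
473 = 11 × 43
gcd(989, 817, 473) = 43.

43 mm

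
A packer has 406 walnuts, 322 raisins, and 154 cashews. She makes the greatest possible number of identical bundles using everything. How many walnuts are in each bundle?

29

Number of bundles = gcd(406, 322, 154).
406 = 2 × 7 × 29
322 = 2 × 7 × 23
154 = 2 × 7 × 11
gcd(406, 322, 154) = 2 × 7 = 14.
walnuts per bundle = 406 / 14 = 29.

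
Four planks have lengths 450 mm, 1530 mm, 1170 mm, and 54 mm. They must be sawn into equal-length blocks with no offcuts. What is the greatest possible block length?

The block length must divide every plank, so the greatest is gcd(450, 1530, 1170, 54).
450 = 2 × 3^2 × 5^2
1530 = 2 × 3^2 × 5 × 17
1170 = 2 × 3^2 × 5 × 13
54 = 2 × 3^3
gcd(450, 1530, 1170, 54) = 2 × 3^2 = 18.

18 mm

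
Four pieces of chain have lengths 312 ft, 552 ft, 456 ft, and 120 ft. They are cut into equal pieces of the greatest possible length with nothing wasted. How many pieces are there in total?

Piece length = gcd(312, 552, 456, 120).
312 = 2^3 × 3 × 13
552 = 2^3 × 3 × 23
456 = 2^3 × 3 × 19
120 = 2^3 × 3 × 5
gcd(312, 552, 456, 120) = 2^3 × 3 = 24.
Total pieces = 312/24 + 552/24 + 456/24 + 120/24 = 13 + 23 + 19 + 5 = 60.

60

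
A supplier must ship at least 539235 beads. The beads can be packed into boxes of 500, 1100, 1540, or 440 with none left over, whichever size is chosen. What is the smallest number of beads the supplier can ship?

616000

The number of beads must be a common multiple of 500, 1100, 1540, and 440, so a multiple of their LCM.
500 = 2^2 × 5^3
1100 = 2^2 × 5^2 × 11
1540 = 2^2 × 5 × 7 × 11
440 = 2^3 × 5 × 11
LCM(500, 1100, 1540, 440) = 2^3 × 5^3 × 7 × 11 = 77000.
Smallest multiple of 77000 that is ≥ 539235: ⌈539235/77000⌉ × 77000 = 8 × 77000 = 616000.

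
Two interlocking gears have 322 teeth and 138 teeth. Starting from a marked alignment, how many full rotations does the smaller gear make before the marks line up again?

7 rotations

All finish a whole number of cycles simultaneously at t = LCM of the periods.
322 = 2 × 7 × 23
138 = 2 × 3 × 23
LCM(322, 138) = 2 × 3 × 7 × 23 = 966.
Rotations for period 138: 966 / 138 = 7.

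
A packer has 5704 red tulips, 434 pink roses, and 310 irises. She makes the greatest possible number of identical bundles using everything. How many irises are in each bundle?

Number of bundles = gcd(5704, 434, 310).
5704 = 2^3 × 23 × 31
434 = 2 × 7 × 31
310 = 2 × 5 × 31
gcd(5704, 434, 310) = 2 × 31 = 62.
irises per bundle = 310 / 62 = 5.

5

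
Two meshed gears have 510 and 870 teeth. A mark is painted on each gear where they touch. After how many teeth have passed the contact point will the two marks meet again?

14790 teeth

The first simultaneous occurrence is after LCM of the individual periods.
510 = 2 × 3 × 5 × 17
870 = 2 × 3 × 5 × 29
LCM(510, 870) = 2 × 3 × 5 × 17 × 29 = 14790.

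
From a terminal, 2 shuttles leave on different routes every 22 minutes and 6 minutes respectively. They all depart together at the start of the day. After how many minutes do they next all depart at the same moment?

66 minutes

We need the least common multiple of the intervals.
22 = 2 × 11
6 = 2 × 3
LCM(22, 6) = 2 × 3 × 11 = 66.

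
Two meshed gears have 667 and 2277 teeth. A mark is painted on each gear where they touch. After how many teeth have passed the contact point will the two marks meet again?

66033 teeth

We need the least common multiple of the intervals.
667 = 23 × 29
2277 = 3^2 × 11 × 23
LCM(667, 2277) = 3^2 × 11 × 23 × 29 = 66033.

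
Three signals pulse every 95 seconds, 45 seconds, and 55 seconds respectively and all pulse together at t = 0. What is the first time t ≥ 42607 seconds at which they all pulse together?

Joint pulses occur at multiples of LCM(95, 45, 55).
95 = 5 × 19
45 = 3^2 × 5
55 = 5 × 11
LCM(95, 45, 55) = 3^2 × 5 × 11 × 19 = 9405.
Smallest multiple of 9405 that is ≥ 42607: ⌈42607/9405⌉ × 9405 = 5 × 9405 = 47025.

47025 seconds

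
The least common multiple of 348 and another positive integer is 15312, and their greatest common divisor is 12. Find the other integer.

gcd × lcm = product of the two integers, so the other integer is (12 × 15312) / 348 = 528.

528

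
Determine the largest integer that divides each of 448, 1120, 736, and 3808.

448 = 2^6 × 7
1120 = 2^5 × 5 × 7
736 = 2^5 × 23
3808 = 2^5 × 7 × 17
gcd(448, 1120, 736, 3808) = 2^5 = 32.

32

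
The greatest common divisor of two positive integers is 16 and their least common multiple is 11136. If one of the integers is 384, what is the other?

For two integers, gcd × lcm = product, so the other is (16 × 11136) / 384 = 178176 / 384 = 464.

464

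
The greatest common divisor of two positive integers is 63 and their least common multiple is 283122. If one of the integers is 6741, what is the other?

For two integers, gcd × lcm = product, so the other is (63 × 283122) / 6741 = 17836686 / 6741 = 2646.

2646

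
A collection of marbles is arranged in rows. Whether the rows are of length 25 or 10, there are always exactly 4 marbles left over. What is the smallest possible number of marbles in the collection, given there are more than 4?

N − 4 must be a common multiple of 25 and 10.
25 = 5^2
10 = 2 × 5
LCM(25, 10) = 2 × 5^2 = 50.
Smallest N > 4 is LCM + 4 = 50 + 4 = 54.

54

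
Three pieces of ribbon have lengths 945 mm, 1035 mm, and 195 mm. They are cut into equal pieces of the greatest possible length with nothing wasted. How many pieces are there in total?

145

Piece length = gcd(945, 1035, 195).
945 = 3^3 × 5 × 7
1035 = 3^2 × 5 × 23
195 = 3 × 5 × 13
gcd(945, 1035, 195) = 3 × 5 = 15.
Total pieces = 945/15 + 1035/15 + 195/15 = 63 + 69 + 13 = 145.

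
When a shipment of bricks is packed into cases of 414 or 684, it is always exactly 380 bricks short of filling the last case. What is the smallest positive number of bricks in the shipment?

Being 380 short of a full case of size k means N ≡ −380 (mod k), i.e. N + 380 is a multiple of each size.
414 = 2 × 3^2 × 23
684 = 2^2 × 3^2 × 19
LCM(414, 684) = 2^2 × 3^2 × 19 × 23 = 15732.
Smallest positive N is 15732 − 380 = 15352.

15352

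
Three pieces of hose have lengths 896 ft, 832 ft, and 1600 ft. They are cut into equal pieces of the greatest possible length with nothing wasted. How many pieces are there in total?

Piece length = gcd(896, 832, 1600).
896 = 2^7 × 7
832 = 2^6 × 13
1600 = 2^6 × 5^2
gcd(896, 832, 1600) = 2^6 = 64.
Total pieces = 896/64 + 832/64 + 1600/64 = 14 + 13 + 25 = 52.

52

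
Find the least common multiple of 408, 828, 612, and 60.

140760

408 = 2^3 × 3 × 17
828 = 2^2 × 3^2 × 23
612 = 2^2 × 3^2 × 17
60 = 2^2 × 3 × 5
LCM(408, 828, 612, 60) = 2^3 × 3^2 × 5 × 17 × 23 = 140760.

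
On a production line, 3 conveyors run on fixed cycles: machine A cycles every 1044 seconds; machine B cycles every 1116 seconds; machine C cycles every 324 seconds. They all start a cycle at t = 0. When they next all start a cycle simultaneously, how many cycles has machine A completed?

279 cycles

The first common completion time is the LCM of the periods.
1044 = 2^2 × 3^2 × 29
1116 = 2^2 × 3^2 × 31
324 = 2^2 × 3^4
LCM(1044, 1116, 324) = 2^2 × 3^4 × 29 × 31 = 291276.
Cycles for period 1044: 291276 / 1044 = 279.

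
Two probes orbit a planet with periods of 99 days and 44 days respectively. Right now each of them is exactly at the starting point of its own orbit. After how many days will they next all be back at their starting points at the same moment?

They coincide at every common multiple of the periods; the first is the LCM.
99 = 3^2 × 11
44 = 2^2 × 11
LCM(99, 44) = 2^2 × 3^2 × 11 = 396.

396 days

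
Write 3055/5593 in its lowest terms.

65/119

3055 = 5 × 13 × 47
5593 = 7 × 17 × 47
gcd(3055, 5593) = 47.
Divide numerator and denominator by 47: 3055/5593 = 65/119.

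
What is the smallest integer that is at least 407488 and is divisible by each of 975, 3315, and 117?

The integer must be a common multiple of 975, 3315, and 117, so a multiple of their LCM.
975 = 3 × 5^2 × 13
3315 = 3 × 5 × 13 × 17
117 = 3^2 × 13
LCM(975, 3315, 117) = 3^2 × 5^2 × 13 × 17 = 49725.
Smallest multiple of 49725 that is ≥ 407488: ⌈407488/49725⌉ × 49725 = 9 × 49725 = 447525.

447525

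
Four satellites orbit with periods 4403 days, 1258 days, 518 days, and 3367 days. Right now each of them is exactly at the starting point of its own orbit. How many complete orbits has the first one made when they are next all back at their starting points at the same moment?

They are all back at their starting positions together after one LCM of the periods.
4403 = 7 × 17 × 37
1258 = 2 × 17 × 37
518 = 2 × 7 × 37
3367 = 7 × 13 × 37
LCM(4403, 1258, 518, 3367) = 2 × 7 × 13 × 17 × 37 = 114478.
Orbits for period 4403: 114478 / 4403 = 26.

26 orbits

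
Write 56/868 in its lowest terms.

2/31

56 = 2^3 × 7
868 = 2^2 × 7 × 31
gcd(56, 868) = 2^2 × 7 = 28.
Divide numerator and denominator by 28: 56/868 = 2/31.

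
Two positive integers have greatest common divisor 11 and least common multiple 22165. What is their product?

243815

For any two positive integers, gcd × lcm = product = 11 × 22165 = 243815.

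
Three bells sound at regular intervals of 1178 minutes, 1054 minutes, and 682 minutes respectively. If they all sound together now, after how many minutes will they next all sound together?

We need the least common multiple of the intervals.
1178 = 2 × 19 × 31
1054 = 2 × 17 × 31
682 = 2 × 11 × 31
LCM(1178, 1054, 682) = 2 × 11 × 17 × 19 × 31 = 220286.

220286 minutes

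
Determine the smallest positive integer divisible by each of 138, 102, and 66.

138 = 2 × 3 × 23
102 = 2 × 3 × 17
66 = 2 × 3 × 11
LCM(138, 102, 66) = 2 × 3 × 11 × 17 × 23 = 25806.

25806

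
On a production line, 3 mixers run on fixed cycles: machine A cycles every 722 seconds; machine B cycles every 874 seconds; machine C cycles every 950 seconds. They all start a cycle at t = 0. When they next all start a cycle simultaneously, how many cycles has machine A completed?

575 cycles

All finish a whole number of cycles simultaneously at t = LCM of the periods.
722 = 2 × 19^2
874 = 2 × 19 × 23
950 = 2 × 5^2 × 19
LCM(722, 874, 950) = 2 × 5^2 × 19^2 × 23 = 415150.
Cycles for period 722: 415150 / 722 = 575.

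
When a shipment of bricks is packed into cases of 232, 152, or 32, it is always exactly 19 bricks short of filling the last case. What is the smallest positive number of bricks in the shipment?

17613

Being 19 short of a full case of size k means N ≡ −19 (mod k), i.e. N + 19 is a multiple of each size.
232 = 2^3 × 29
152 = 2^3 × 19
32 = 2^5
LCM(232, 152, 32) = 2^5 × 19 × 29 = 17632.
Smallest positive N is 17632 − 19 = 17613.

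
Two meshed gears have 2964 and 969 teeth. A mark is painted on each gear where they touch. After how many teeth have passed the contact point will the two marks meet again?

50388 teeth

The first simultaneous occurrence is after LCM of the individual periods.
2964 = 2^2 × 3 × 13 × 19
969 = 3 × 17 × 19
LCM(2964, 969) = 2^2 × 3 × 13 × 17 × 19 = 50388.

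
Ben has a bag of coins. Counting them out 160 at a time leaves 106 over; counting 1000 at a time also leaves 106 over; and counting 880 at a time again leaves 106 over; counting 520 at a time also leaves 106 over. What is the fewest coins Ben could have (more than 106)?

N − 106 must be a common multiple of 160, 1000, 880, and 520.
160 = 2^5 × 5
1000 = 2^3 × 5^3
880 = 2^4 × 5 × 11
520 = 2^3 × 5 × 13
LCM(160, 1000, 880, 520) = 2^5 × 5^3 × 11 × 13 = 572000.
Smallest N > 106 is LCM + 106 = 572000 + 106 = 572106.

572106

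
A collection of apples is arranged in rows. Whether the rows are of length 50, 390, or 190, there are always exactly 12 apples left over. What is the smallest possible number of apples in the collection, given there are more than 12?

N − 12 must be a common multiple of 50, 390, and 190.
50 = 2 × 5^2
390 = 2 × 3 × 5 × 13
190 = 2 × 5 × 19
LCM(50, 390, 190) = 2 × 3 × 5^2 × 13 × 19 = 37050.
Smallest N > 12 is LCM + 12 = 37050 + 12 = 37062.

37062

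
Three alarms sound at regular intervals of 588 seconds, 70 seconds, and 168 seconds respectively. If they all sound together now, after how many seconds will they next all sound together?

They coincide at every common multiple of the periods; the first is the LCM.
588 = 2^2 × 3 × 7^2
70 = 2 × 5 × 7
168 = 2^3 × 3 × 7
LCM(588, 70, 168) = 2^3 × 3 × 5 × 7^2 = 5880.

5880 seconds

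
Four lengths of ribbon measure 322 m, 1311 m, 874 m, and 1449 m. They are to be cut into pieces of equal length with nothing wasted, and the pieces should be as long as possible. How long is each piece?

23 m

The greatest length dividing all of 322, 1311, 874, and 1449 is their gcd.
322 = 2 × 7 × 23
1311 = 3 × 19 × 23
874 = 2 × 19 × 23
1449 = 3^2 × 7 × 23
gcd(322, 1311, 874, 1449) = 23.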